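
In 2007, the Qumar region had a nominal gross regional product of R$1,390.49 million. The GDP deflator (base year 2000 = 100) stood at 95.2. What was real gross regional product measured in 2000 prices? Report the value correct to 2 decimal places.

R$1,460.60 million

Real gross regional product = Nominal / (GDP deflator/100) = 1390.49 / 0.952 = 1460.60.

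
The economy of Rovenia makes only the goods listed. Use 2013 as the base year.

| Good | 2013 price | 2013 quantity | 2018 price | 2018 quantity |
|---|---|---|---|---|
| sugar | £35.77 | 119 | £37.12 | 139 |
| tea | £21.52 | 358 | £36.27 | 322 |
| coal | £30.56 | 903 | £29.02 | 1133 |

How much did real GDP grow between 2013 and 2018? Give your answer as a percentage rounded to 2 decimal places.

Real GDP 2013 = Nominal GDP 2013 = 35.77·119 + 21.52·358 + 30.56·903 = 39556.47.
Real GDP 2018 (at 2013 prices) = 35.77·139 + 21.52·322 + 30.56·1133 = 46525.95.
Real growth = 46525.95/39556.47 − 1 = 0.1762.

17.62%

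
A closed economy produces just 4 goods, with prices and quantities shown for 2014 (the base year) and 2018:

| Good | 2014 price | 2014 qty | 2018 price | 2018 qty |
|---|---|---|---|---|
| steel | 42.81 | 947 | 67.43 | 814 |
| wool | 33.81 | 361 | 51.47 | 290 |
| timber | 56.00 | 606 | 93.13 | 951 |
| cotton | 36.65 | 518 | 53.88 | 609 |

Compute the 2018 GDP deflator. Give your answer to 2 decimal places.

159.03

Nominal GDP 2018 = 67.43·814 + 51.47·290 + 93.13·951 + 53.88·609 = 191193.87.
Real GDP 2018 (at 2014 prices) = 42.81·814 + 33.81·290 + 56.00·951 + 36.65·609 = 120228.09.
Deflator = Nominal/Real × 100 = 191193.87/120228.09 × 100 = 159.026.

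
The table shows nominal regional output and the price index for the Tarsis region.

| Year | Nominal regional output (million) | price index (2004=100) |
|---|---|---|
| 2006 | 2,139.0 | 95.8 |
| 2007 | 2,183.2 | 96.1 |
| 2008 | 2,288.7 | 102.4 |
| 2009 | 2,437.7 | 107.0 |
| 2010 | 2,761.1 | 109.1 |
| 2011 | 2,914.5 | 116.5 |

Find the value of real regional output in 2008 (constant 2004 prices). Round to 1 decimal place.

Real regional output 2008 = 2288.7 / 1.024 = 2235.06.

2,235.1 million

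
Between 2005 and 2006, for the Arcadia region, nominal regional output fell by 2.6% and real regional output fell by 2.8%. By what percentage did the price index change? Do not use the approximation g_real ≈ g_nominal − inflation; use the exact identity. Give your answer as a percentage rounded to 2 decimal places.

0.21%

(1 + g_nom) = (1 + g_real)(1 + π), so π = 0.9740 / 0.9720 − 1 = 0.00206.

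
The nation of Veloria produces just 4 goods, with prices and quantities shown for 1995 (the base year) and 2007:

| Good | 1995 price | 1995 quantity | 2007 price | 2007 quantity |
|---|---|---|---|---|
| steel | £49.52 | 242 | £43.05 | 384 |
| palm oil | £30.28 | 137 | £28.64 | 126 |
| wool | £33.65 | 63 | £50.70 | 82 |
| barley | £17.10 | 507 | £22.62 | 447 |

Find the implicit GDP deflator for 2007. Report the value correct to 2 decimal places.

Nominal GDP 2007 = 43.05·384 + 28.64·126 + 50.70·82 + 22.62·447 = 34408.38.
Real GDP 2007 (at 1995 prices) = 49.52·384 + 30.28·126 + 33.65·82 + 17.10·447 = 33233.96.
Deflator = Nominal/Real × 100 = 34408.38/33233.96 × 100 = 103.534.

103.53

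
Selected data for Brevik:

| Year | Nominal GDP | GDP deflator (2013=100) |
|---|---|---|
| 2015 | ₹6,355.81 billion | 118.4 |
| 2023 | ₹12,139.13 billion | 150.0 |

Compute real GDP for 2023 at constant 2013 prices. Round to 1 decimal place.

₹8,092.8 billion

Real GDP = Nominal / (GDP deflator/100) = 12139.13 / 1.500 = 8092.75.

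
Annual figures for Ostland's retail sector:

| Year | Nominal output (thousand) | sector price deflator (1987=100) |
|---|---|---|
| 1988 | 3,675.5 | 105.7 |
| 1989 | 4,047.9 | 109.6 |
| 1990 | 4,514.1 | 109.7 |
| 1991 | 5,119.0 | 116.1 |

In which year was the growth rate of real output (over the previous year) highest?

1989: real = 4047.9/1.096 = 3693.34; growth vs 1988 (3477.29) = 6.21%.
1990: real = 4514.1/1.097 = 4114.95; growth vs 1989 (3693.34) = 11.42%.
1991: real = 5119.0/1.161 = 4409.13; growth vs 1990 (4114.95) = 7.15%.

1990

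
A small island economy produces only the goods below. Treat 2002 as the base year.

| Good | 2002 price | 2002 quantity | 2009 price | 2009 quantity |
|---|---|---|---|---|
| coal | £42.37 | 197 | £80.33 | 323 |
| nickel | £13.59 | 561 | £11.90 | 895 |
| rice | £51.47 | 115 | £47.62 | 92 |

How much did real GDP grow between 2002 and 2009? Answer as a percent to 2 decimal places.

39.72%

Real GDP 2002 = Nominal GDP 2002 = 42.37·197 + 13.59·561 + 51.47·115 = 21889.93.
Real GDP 2009 (at 2002 prices) = 42.37·323 + 13.59·895 + 51.47·92 = 30583.80.
Real growth = 30583.80/21889.93 − 1 = 0.3972.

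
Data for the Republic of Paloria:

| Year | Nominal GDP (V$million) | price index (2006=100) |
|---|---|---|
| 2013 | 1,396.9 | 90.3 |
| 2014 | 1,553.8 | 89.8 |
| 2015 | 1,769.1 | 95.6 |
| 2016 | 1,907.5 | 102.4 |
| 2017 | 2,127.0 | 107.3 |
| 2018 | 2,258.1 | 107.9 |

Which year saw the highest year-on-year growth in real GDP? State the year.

2014

2014: real = 1553.8/0.898 = 1730.29; growth vs 2013 (1546.95) = 11.85%.
2015: real = 1769.1/0.956 = 1850.52; growth vs 2014 (1730.29) = 6.95%.
2016: real = 1907.5/1.024 = 1862.79; growth vs 2015 (1850.52) = 0.66%.
2017: real = 2127.0/1.073 = 1982.29; growth vs 2016 (1862.79) = 6.42%.
2018: real = 2258.1/1.079 = 2092.77; growth vs 2017 (1982.29) = 5.57%.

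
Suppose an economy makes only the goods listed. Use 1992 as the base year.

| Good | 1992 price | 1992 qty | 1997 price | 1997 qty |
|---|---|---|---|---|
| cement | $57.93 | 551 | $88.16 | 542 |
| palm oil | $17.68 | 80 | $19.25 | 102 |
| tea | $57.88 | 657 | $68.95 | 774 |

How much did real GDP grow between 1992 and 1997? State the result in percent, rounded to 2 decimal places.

9.30%

Real GDP 1992 = Nominal GDP 1992 = 57.93·551 + 17.68·80 + 57.88·657 = 71360.99.
Real GDP 1997 (at 1992 prices) = 57.93·542 + 17.68·102 + 57.88·774 = 78000.54.
Real growth = 78000.54/71360.99 − 1 = 0.0930.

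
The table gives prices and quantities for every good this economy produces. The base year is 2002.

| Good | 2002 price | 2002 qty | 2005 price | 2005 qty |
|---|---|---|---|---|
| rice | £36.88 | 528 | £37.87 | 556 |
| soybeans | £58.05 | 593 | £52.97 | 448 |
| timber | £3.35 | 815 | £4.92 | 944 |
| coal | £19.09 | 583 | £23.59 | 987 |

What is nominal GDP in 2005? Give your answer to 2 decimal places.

£72714.09

Nominal GDP 2005 = Σ (p_2005 × q_2005) = 37.87·556 + 52.97·448 + 4.92·944 + 23.59·987 = 72714.09.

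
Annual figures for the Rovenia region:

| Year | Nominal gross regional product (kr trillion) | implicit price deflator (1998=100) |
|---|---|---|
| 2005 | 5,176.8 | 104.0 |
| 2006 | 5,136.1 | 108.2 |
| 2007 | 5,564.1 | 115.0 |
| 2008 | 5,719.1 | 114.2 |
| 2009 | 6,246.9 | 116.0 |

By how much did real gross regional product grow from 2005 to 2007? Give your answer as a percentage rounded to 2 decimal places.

Real gross regional product 2005 = 5176.8/1.040 = 4977.69.
Real gross regional product 2007 = 5564.1/1.150 = 4838.35.
Change = 4838.35/4977.69 − 1 = -0.0280.

-2.80%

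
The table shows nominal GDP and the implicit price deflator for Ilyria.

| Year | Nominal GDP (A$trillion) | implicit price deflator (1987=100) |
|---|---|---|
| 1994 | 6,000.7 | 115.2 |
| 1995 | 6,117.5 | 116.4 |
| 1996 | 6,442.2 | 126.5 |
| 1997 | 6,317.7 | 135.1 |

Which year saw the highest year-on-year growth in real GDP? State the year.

1995: real = 6117.5/1.164 = 5255.58; growth vs 1994 (5208.94) = 0.90%.
1996: real = 6442.2/1.265 = 5092.65; growth vs 1995 (5255.58) = -3.10%.
1997: real = 6317.7/1.351 = 4676.31; growth vs 1996 (5092.65) = -8.18%.

1995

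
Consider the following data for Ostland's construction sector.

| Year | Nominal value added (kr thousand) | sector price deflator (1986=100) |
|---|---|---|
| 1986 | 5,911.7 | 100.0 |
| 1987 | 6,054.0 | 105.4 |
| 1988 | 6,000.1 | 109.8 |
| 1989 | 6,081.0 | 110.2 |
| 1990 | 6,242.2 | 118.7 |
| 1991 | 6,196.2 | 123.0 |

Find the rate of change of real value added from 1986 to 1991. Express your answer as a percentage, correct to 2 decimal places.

-14.79%

Real value added 1986 = 5911.7/1.000 = 5911.70.
Real value added 1991 = 6196.2/1.230 = 5037.56.
Change = 5037.56/5911.70 − 1 = -0.1479.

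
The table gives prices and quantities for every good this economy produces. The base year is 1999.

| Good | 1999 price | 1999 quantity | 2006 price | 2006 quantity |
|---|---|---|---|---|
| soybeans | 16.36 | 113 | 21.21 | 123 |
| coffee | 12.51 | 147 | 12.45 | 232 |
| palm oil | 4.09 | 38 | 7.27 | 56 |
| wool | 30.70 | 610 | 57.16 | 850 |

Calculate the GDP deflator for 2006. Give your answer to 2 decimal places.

174.43

Nominal GDP 2006 = 21.21·123 + 12.45·232 + 7.27·56 + 57.16·850 = 54490.35.
Real GDP 2006 (at 1999 prices) = 16.36·123 + 12.51·232 + 4.09·56 + 30.70·850 = 31238.64.
Deflator = Nominal/Real × 100 = 54490.35/31238.64 × 100 = 174.433.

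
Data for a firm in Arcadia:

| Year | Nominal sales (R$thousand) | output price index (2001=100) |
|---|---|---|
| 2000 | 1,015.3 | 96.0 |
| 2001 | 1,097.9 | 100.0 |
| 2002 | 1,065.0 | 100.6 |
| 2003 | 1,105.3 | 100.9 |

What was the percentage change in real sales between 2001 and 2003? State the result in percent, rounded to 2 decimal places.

Real sales 2001 = 1097.9/1.000 = 1097.90.
Real sales 2003 = 1105.3/1.009 = 1095.44.
Change = 1095.44/1097.90 − 1 = -0.0022.

-0.22%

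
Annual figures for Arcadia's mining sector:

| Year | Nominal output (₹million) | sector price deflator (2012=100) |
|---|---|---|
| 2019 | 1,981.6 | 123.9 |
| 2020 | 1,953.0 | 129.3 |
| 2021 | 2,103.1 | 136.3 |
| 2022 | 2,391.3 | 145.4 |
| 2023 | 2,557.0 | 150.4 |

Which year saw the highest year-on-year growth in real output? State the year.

2020: real = 1953.0/1.293 = 1510.44; growth vs 2019 (1599.35) = -5.56%.
2021: real = 2103.1/1.363 = 1542.99; growth vs 2020 (1510.44) = 2.16%.
2022: real = 2391.3/1.454 = 1644.64; growth vs 2021 (1542.99) = 6.59%.
2023: real = 2557.0/1.504 = 1700.13; growth vs 2022 (1644.64) = 3.37%.

2022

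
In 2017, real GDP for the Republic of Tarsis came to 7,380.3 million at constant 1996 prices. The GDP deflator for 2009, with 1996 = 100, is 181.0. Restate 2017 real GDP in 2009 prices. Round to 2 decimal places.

Real GDP in 2009 prices = Real GDP in 1996 prices × (P_2009/P_1996) = 7380.3 × 1.810 = 13358.34.

13,358.34 million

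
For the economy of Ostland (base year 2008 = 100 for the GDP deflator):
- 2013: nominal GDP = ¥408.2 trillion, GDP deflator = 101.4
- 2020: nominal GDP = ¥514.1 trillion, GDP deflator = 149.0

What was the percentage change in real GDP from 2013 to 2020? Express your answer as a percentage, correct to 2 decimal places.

-14.29%

Real GDP 2013 = 408.2 / 1.014 = 402.56.
Real GDP 2020 = 514.1 / 1.490 = 345.03.
Real growth = 345.03 / 402.56 − 1 = -0.1429.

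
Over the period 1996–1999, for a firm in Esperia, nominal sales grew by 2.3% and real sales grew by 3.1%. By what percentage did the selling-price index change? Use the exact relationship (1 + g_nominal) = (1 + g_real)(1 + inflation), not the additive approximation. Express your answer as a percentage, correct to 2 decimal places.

-0.78%

(1 + g_nom) = (1 + g_real)(1 + π), so π = 1.0230 / 1.0310 − 1 = -0.00776.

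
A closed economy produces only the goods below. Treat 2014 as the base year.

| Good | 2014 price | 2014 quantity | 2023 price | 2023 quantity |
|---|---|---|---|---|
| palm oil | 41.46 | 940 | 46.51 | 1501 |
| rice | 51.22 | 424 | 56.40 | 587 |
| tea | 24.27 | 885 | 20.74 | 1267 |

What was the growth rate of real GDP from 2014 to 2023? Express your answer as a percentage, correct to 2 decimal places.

49.75%

Real GDP 2014 = Nominal GDP 2014 = 41.46·940 + 51.22·424 + 24.27·885 = 82168.63.
Real GDP 2023 (at 2014 prices) = 41.46·1501 + 51.22·587 + 24.27·1267 = 123047.69.
Real growth = 123047.69/82168.63 − 1 = 0.4975.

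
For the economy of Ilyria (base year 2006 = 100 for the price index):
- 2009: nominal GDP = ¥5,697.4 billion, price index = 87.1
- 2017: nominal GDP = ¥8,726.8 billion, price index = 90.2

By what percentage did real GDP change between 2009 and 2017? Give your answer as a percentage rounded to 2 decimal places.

47.91%

Real GDP 2009 = 5697.4 / 0.871 = 6541.22.
Real GDP 2017 = 8726.8 / 0.902 = 9674.94.
Real growth = 9674.94 / 6541.22 − 1 = 0.4791.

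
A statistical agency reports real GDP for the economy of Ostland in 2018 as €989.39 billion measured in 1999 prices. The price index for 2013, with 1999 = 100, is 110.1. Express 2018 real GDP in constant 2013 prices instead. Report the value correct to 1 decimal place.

Real GDP in 2013 prices = Real GDP in 1999 prices × (P_2013/P_1999) = 989.39 × 1.101 = 1089.32.

€1,089.3 billion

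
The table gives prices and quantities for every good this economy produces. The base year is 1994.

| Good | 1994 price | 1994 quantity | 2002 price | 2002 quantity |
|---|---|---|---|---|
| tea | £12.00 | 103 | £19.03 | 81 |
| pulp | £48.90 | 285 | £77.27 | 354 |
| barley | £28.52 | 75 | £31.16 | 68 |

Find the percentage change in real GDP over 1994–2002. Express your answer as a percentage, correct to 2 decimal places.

16.81%

Real GDP 1994 = Nominal GDP 1994 = 12.00·103 + 48.90·285 + 28.52·75 = 17311.50.
Real GDP 2002 (at 1994 prices) = 12.00·81 + 48.90·354 + 28.52·68 = 20221.96.
Real growth = 20221.96/17311.50 − 1 = 0.1681.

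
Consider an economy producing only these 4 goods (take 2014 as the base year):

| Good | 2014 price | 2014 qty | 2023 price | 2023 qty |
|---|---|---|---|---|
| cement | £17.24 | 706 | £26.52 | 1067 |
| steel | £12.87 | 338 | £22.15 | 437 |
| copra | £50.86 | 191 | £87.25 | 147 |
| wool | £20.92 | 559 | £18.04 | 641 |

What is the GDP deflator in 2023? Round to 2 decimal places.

138.88

Nominal GDP 2023 = 26.52·1067 + 22.15·437 + 87.25·147 + 18.04·641 = 62365.78.
Real GDP 2023 (at 2014 prices) = 17.24·1067 + 12.87·437 + 50.86·147 + 20.92·641 = 44905.41.
Deflator = Nominal/Real × 100 = 62365.78/44905.41 × 100 = 138.883.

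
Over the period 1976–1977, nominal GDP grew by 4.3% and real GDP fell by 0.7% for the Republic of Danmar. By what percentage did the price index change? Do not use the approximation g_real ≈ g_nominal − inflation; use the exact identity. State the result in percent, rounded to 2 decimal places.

(1 + g_nom) = (1 + g_real)(1 + π), so π = 1.0430 / 0.9930 − 1 = 0.05035.

5.04%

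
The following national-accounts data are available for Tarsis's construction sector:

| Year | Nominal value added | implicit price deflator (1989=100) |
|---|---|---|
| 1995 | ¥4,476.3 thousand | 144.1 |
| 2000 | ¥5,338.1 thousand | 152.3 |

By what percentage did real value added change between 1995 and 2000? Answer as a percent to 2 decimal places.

12.83%

Deflate each year: 1995 → 4476.3/1.441 = 3106.38; 2000 → 5338.1/1.523 = 3504.99.
So real value added changed by 3504.99/3106.38 − 1 = 0.1283, i.e. 12.83%.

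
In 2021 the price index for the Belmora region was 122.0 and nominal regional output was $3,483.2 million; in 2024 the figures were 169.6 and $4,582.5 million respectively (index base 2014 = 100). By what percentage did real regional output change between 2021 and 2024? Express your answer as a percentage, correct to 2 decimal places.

Deflate each year: 2021 → 3483.2/1.220 = 2855.08; 2024 → 4582.5/1.696 = 2701.95.
So real regional output changed by 2701.95/2855.08 − 1 = -0.0536, i.e. -5.36%.

-5.36%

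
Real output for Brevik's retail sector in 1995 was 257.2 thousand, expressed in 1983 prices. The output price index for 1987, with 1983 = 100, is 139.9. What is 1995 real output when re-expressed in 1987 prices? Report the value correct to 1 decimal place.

359.8 thousand

Real output in 1987 prices = Real output in 1983 prices × (P_1987/P_1983) = 257.2 × 1.399 = 359.82.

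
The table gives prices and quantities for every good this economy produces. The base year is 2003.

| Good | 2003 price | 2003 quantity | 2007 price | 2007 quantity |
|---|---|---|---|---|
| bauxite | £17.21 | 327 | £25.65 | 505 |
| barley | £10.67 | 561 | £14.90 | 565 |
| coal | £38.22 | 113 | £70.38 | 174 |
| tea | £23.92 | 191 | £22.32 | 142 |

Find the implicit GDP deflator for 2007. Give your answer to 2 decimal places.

Nominal GDP 2007 = 25.65·505 + 14.90·565 + 70.38·174 + 22.32·142 = 36787.31.
Real GDP 2007 (at 2003 prices) = 17.21·505 + 10.67·565 + 38.22·174 + 23.92·142 = 24766.52.
Deflator = Nominal/Real × 100 = 36787.31/24766.52 × 100 = 148.536.

148.54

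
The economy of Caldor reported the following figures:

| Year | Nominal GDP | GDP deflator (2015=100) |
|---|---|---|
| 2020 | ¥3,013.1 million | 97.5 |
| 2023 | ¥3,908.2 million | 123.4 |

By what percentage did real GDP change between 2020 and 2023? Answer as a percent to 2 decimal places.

2.48%

Deflate each year: 2020 → 3013.1/0.975 = 3090.36; 2023 → 3908.2/1.234 = 3167.10.
So real GDP changed by 3167.10/3090.36 − 1 = 0.0248, i.e. 2.48%.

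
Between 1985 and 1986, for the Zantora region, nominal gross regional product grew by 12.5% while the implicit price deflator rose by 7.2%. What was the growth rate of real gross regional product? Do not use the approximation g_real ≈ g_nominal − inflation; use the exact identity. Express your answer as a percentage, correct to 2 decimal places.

(1 + g_nom) = (1 + g_real)(1 + π), so g_real = 1.1250 / 1.0720 − 1 = 0.04944.

4.94%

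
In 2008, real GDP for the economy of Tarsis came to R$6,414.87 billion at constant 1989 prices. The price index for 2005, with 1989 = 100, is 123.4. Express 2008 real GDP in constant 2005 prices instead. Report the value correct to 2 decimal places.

Real GDP in 2005 prices = Real GDP in 1989 prices × (P_2005/P_1989) = 6414.87 × 1.234 = 7915.95.

R$7,915.95 billion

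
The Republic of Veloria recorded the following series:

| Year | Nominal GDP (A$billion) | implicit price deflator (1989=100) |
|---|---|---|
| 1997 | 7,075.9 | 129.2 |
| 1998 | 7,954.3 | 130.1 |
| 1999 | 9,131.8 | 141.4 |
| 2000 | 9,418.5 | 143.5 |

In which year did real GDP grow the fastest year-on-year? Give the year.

1998: real = 7954.3/1.301 = 6113.99; growth vs 1997 (5476.70) = 11.64%.
1999: real = 9131.8/1.414 = 6458.13; growth vs 1998 (6113.99) = 5.63%.
2000: real = 9418.5/1.435 = 6563.41; growth vs 1999 (6458.13) = 1.63%.

1998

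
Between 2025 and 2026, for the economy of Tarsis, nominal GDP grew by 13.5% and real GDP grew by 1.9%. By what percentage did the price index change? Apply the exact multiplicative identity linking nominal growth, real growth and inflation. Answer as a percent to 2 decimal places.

(1 + g_nom) = (1 + g_real)(1 + π), so π = 1.1350 / 1.0190 − 1 = 0.11384.

11.38%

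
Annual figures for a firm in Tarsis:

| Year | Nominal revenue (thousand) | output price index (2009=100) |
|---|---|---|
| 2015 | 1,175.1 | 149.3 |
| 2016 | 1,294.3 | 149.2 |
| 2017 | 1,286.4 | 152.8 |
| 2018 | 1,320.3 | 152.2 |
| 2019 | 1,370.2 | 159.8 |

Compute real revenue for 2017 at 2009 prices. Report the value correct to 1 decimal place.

Real revenue 2017 = 1286.4 / 1.528 = 841.88.

841.9 thousand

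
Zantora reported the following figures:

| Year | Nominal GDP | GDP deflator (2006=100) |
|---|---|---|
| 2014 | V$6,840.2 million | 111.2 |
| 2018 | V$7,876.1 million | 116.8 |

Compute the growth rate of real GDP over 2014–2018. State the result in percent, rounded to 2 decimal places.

9.62%

Real GDP 2014 = 6840.2 / 1.112 = 6151.26.
Real GDP 2018 = 7876.1 / 1.168 = 6743.24.
Real growth = 6743.24 / 6151.26 − 1 = 0.0962.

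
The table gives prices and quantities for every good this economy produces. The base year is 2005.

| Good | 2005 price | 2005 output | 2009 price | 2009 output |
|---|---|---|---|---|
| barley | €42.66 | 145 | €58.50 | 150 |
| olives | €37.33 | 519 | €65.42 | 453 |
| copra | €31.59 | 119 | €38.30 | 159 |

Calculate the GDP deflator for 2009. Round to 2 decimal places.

157.06

Nominal GDP 2009 = 58.50·150 + 65.42·453 + 38.30·159 = 44499.96.
Real GDP 2009 (at 2005 prices) = 42.66·150 + 37.33·453 + 31.59·159 = 28332.30.
Deflator = Nominal/Real × 100 = 44499.96/28332.30 × 100 = 157.064.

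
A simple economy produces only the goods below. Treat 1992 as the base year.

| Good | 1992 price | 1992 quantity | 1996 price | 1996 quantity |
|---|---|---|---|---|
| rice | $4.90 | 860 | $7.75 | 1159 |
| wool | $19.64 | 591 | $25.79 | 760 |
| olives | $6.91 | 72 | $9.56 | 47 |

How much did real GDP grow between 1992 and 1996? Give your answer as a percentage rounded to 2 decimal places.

28.26%

Real GDP 1992 = Nominal GDP 1992 = 4.90·860 + 19.64·591 + 6.91·72 = 16318.76.
Real GDP 1996 (at 1992 prices) = 4.90·1159 + 19.64·760 + 6.91·47 = 20930.27.
Real growth = 20930.27/16318.76 − 1 = 0.2826.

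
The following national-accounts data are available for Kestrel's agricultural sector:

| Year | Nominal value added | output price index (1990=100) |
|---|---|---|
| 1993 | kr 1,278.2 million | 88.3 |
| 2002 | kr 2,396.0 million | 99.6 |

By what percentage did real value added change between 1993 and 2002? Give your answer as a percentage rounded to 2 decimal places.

66.18%

Deflate each year: 1993 → 1278.2/0.883 = 1447.57; 2002 → 2396.0/0.996 = 2405.62.
So real value added changed by 2405.62/1447.57 − 1 = 0.6618, i.e. 66.18%.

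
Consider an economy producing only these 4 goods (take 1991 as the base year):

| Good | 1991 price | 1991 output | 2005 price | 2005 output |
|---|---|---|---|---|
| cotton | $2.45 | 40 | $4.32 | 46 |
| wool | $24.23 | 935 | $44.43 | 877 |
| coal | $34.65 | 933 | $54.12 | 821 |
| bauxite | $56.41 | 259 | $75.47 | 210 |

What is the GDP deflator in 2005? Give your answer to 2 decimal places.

161.29

Nominal GDP 2005 = 4.32·46 + 44.43·877 + 54.12·821 + 75.47·210 = 99445.05.
Real GDP 2005 (at 1991 prices) = 2.45·46 + 24.23·877 + 34.65·821 + 56.41·210 = 61656.16.
Deflator = Nominal/Real × 100 = 99445.05/61656.16 × 100 = 161.290.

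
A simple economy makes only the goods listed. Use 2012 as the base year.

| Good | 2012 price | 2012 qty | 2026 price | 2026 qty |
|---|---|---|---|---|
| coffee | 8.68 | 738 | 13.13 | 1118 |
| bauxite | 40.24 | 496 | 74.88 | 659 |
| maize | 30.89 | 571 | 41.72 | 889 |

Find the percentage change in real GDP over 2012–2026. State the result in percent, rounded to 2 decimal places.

44.73%

Real GDP 2012 = Nominal GDP 2012 = 8.68·738 + 40.24·496 + 30.89·571 = 44003.07.
Real GDP 2026 (at 2012 prices) = 8.68·1118 + 40.24·659 + 30.89·889 = 63683.61.
Real growth = 63683.61/44003.07 − 1 = 0.4473.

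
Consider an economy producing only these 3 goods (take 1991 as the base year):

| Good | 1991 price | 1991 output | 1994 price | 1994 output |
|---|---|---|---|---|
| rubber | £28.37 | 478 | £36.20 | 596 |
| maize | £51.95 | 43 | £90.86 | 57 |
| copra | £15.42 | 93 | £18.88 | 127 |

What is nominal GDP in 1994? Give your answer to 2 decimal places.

£29151.98

Nominal GDP 1994 = Σ (p_1994 × q_1994) = 36.20·596 + 90.86·57 + 18.88·127 = 29151.98.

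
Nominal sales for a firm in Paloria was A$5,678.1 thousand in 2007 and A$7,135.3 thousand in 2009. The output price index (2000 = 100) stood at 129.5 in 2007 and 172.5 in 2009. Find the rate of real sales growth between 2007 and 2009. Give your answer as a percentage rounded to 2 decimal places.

-5.66%

Real sales 2007 = 5678.1 / 1.295 = 4384.63.
Real sales 2009 = 7135.3 / 1.725 = 4136.41.
Real growth = 4136.41 / 4384.63 − 1 = -0.0566.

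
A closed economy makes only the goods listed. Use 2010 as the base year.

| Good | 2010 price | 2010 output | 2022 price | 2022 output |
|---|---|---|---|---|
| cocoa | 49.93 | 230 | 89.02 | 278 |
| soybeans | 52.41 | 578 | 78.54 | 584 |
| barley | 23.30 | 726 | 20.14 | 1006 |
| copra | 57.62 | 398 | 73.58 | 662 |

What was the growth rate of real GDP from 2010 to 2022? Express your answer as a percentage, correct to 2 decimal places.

29.95%

Real GDP 2010 = Nominal GDP 2010 = 49.93·230 + 52.41·578 + 23.30·726 + 57.62·398 = 81625.44.
Real GDP 2022 (at 2010 prices) = 49.93·278 + 52.41·584 + 23.30·1006 + 57.62·662 = 106072.22.
Real growth = 106072.22/81625.44 − 1 = 0.2995.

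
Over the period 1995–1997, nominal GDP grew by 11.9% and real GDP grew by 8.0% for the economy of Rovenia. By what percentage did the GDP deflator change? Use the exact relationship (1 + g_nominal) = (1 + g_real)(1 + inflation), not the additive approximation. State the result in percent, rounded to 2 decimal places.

(1 + g_nom) = (1 + g_real)(1 + π), so π = 1.1190 / 1.0800 − 1 = 0.03611.

3.61%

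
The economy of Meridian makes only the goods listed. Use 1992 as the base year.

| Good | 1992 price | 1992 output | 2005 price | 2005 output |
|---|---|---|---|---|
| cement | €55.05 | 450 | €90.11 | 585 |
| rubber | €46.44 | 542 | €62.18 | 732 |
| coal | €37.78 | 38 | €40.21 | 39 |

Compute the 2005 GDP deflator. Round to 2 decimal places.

147.47

Nominal GDP 2005 = 90.11·585 + 62.18·732 + 40.21·39 = 99798.30.
Real GDP 2005 (at 1992 prices) = 55.05·585 + 46.44·732 + 37.78·39 = 67671.75.
Deflator = Nominal/Real × 100 = 99798.30/67671.75 × 100 = 147.474.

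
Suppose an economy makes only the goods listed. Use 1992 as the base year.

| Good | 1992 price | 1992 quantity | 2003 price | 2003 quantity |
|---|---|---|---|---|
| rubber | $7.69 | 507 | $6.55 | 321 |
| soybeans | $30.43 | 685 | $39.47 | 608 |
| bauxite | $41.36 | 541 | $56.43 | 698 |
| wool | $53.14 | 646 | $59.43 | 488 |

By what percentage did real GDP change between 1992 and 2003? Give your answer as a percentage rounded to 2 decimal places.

-6.97%

Real GDP 1992 = Nominal GDP 1992 = 7.69·507 + 30.43·685 + 41.36·541 + 53.14·646 = 81447.58.
Real GDP 2003 (at 1992 prices) = 7.69·321 + 30.43·608 + 41.36·698 + 53.14·488 = 75771.53.
Real growth = 75771.53/81447.58 − 1 = -0.0697.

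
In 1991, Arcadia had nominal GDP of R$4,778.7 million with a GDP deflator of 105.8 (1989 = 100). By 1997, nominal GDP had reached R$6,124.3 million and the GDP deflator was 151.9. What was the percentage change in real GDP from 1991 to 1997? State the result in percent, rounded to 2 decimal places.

Real GDP 1991 = 4778.7 / 1.058 = 4516.73.
Real GDP 1997 = 6124.3 / 1.519 = 4031.80.
Real growth = 4031.80 / 4516.73 − 1 = -0.1074.

-10.74%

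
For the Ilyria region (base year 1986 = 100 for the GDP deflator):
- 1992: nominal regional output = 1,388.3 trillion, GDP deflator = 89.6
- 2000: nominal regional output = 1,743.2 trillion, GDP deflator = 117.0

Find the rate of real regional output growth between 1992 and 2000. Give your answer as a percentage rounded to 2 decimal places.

-3.84%

Deflate each year: 1992 → 1388.3/0.896 = 1549.44; 2000 → 1743.2/1.170 = 1489.91.
So real regional output changed by 1489.91/1549.44 − 1 = -0.0384, i.e. -3.84%.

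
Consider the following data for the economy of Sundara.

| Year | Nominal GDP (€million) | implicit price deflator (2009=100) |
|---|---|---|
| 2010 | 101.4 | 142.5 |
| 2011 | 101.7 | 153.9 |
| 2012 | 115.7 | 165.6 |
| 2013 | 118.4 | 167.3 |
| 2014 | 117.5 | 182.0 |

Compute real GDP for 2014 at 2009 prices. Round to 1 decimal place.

€64.6 million

Real GDP 2014 = 117.5 / 1.820 = 64.56.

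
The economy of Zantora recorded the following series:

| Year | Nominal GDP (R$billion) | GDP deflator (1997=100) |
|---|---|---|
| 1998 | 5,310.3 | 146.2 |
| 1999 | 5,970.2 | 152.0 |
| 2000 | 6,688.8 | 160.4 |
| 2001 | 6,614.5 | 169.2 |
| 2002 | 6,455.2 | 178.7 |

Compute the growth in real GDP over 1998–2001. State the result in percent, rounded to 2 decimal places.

7.63%

Real GDP 1998 = 5310.3/1.462 = 3632.22.
Real GDP 2001 = 6614.5/1.692 = 3909.28.
Change = 3909.28/3632.22 − 1 = 0.0763.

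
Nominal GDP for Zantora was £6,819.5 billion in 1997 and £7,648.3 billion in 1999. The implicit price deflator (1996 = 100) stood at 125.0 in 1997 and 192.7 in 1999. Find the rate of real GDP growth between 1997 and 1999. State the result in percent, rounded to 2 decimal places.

Real GDP 1997 = 6819.5 / 1.250 = 5455.60.
Real GDP 1999 = 7648.3 / 1.927 = 3969.02.
Real growth = 3969.02 / 5455.60 − 1 = -0.2725.

-27.25%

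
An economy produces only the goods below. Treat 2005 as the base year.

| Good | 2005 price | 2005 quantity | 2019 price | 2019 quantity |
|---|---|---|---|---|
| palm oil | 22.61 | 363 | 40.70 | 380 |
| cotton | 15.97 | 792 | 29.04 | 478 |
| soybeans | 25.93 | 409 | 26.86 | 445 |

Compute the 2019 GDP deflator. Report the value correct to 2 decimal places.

148.75

Nominal GDP 2019 = 40.70·380 + 29.04·478 + 26.86·445 = 41299.82.
Real GDP 2019 (at 2005 prices) = 22.61·380 + 15.97·478 + 25.93·445 = 27764.31.
Deflator = Nominal/Real × 100 = 41299.82/27764.31 × 100 = 148.751.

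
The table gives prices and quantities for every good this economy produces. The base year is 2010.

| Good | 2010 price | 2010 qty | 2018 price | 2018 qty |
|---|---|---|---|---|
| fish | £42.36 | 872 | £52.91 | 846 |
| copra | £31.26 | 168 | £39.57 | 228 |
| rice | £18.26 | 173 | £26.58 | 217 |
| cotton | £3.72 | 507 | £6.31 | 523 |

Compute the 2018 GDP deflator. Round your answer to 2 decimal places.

128.61

Nominal GDP 2018 = 52.91·846 + 39.57·228 + 26.58·217 + 6.31·523 = 62851.81.
Real GDP 2018 (at 2010 prices) = 42.36·846 + 31.26·228 + 18.26·217 + 3.72·523 = 48871.82.
Deflator = Nominal/Real × 100 = 62851.81/48871.82 × 100 = 128.605.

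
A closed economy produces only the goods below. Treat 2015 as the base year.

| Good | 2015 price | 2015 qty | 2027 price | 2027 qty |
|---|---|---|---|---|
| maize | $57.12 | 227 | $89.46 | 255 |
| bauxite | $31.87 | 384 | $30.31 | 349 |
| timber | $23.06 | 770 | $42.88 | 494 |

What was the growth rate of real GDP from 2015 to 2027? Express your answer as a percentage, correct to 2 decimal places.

-13.69%

Real GDP 2015 = Nominal GDP 2015 = 57.12·227 + 31.87·384 + 23.06·770 = 42960.52.
Real GDP 2027 (at 2015 prices) = 57.12·255 + 31.87·349 + 23.06·494 = 37079.87.
Real growth = 37079.87/42960.52 − 1 = -0.1369.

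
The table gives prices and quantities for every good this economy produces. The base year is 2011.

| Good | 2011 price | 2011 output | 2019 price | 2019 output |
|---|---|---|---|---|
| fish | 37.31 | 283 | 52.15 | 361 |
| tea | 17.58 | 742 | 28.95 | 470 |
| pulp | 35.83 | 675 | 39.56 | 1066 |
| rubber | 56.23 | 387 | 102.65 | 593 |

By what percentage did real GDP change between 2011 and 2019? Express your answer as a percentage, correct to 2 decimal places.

34.11%

Real GDP 2011 = Nominal GDP 2011 = 37.31·283 + 17.58·742 + 35.83·675 + 56.23·387 = 69549.35.
Real GDP 2019 (at 2011 prices) = 37.31·361 + 17.58·470 + 35.83·1066 + 56.23·593 = 93270.68.
Real growth = 93270.68/69549.35 − 1 = 0.3411.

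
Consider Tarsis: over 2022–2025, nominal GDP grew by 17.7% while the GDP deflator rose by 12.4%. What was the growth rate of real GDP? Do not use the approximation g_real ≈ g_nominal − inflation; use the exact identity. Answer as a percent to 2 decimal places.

(1 + g_nom) = (1 + g_real)(1 + π), so g_real = 1.1770 / 1.1240 − 1 = 0.04715.

4.72%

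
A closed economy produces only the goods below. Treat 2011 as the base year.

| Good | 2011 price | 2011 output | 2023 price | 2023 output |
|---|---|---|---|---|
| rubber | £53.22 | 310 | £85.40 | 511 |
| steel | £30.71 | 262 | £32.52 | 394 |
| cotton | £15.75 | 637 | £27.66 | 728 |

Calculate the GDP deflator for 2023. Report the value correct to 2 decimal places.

150.88

Nominal GDP 2023 = 85.40·511 + 32.52·394 + 27.66·728 = 76588.76.
Real GDP 2023 (at 2011 prices) = 53.22·511 + 30.71·394 + 15.75·728 = 50761.16.
Deflator = Nominal/Real × 100 = 76588.76/50761.16 × 100 = 150.881.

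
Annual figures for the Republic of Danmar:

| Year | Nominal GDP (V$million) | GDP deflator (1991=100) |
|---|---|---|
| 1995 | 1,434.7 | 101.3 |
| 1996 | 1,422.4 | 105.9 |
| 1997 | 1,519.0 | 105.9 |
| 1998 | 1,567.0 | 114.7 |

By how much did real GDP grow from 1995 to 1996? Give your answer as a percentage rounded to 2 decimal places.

Real GDP 1995 = 1434.7/1.013 = 1416.29.
Real GDP 1996 = 1422.4/1.059 = 1343.15.
Change = 1343.15/1416.29 − 1 = -0.0516.

-5.16%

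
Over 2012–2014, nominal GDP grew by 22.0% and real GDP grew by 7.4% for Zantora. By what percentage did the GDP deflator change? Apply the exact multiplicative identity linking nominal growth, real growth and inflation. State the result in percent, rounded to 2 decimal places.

13.59%

(1 + g_nom) = (1 + g_real)(1 + π), so π = 1.2200 / 1.0740 − 1 = 0.13594.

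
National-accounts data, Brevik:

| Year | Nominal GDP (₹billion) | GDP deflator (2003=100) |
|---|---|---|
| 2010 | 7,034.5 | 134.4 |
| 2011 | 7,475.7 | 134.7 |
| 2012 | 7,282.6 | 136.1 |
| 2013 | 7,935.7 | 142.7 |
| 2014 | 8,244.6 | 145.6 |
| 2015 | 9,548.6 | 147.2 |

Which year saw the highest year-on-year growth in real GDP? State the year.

2011: real = 7475.7/1.347 = 5549.89; growth vs 2010 (5234.00) = 6.04%.
2012: real = 7282.6/1.361 = 5350.92; growth vs 2011 (5549.89) = -3.59%.
2013: real = 7935.7/1.427 = 5561.11; growth vs 2012 (5350.92) = 3.93%.
2014: real = 8244.6/1.456 = 5662.50; growth vs 2013 (5561.11) = 1.82%.
2015: real = 9548.6/1.472 = 6486.82; growth vs 2014 (5662.50) = 14.56%.

2015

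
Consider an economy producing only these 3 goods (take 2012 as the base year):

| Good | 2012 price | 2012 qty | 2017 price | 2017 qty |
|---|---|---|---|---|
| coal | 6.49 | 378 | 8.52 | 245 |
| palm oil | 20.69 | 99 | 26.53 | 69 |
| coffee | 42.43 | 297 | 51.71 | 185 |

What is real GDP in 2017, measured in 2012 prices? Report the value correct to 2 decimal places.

Real GDP 2017 = Σ (p_2012 × q_2017) = 6.49·245 + 20.69·69 + 42.43·185 = 10867.21.

10867.21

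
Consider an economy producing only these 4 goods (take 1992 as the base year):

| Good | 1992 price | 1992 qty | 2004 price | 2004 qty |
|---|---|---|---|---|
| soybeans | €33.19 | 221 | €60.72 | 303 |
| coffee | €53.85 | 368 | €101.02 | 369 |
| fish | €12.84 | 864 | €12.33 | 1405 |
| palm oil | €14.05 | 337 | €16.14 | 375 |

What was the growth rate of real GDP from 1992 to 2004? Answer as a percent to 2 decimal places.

Real GDP 1992 = Nominal GDP 1992 = 33.19·221 + 53.85·368 + 12.84·864 + 14.05·337 = 42980.40.
Real GDP 2004 (at 1992 prices) = 33.19·303 + 53.85·369 + 12.84·1405 + 14.05·375 = 53236.17.
Real growth = 53236.17/42980.40 − 1 = 0.2386.

23.86%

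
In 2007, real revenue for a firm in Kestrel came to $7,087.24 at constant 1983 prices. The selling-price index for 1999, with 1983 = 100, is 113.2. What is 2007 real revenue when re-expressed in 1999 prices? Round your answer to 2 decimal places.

Real revenue in 1999 prices = Real revenue in 1983 prices × (P_1999/P_1983) = 7087.24 × 1.132 = 8022.76.

$8,022.76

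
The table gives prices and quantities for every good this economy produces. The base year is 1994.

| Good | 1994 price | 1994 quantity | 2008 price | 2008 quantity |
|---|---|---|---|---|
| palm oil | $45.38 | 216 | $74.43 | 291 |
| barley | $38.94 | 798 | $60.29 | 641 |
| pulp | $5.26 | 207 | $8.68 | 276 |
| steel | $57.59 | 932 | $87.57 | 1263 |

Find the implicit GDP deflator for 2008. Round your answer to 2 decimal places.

154.25

Nominal GDP 2008 = 74.43·291 + 60.29·641 + 8.68·276 + 87.57·1263 = 173301.61.
Real GDP 2008 (at 1994 prices) = 45.38·291 + 38.94·641 + 5.26·276 + 57.59·1263 = 112354.05.
Deflator = Nominal/Real × 100 = 173301.61/112354.05 × 100 = 154.246.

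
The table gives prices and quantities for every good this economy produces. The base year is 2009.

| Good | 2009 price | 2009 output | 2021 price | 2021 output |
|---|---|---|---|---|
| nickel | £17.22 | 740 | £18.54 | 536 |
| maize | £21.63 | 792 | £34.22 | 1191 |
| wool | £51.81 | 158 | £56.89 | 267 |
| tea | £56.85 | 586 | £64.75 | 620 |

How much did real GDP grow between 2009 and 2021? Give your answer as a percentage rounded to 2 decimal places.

17.79%

Real GDP 2009 = Nominal GDP 2009 = 17.22·740 + 21.63·792 + 51.81·158 + 56.85·586 = 71373.84.
Real GDP 2021 (at 2009 prices) = 17.22·536 + 21.63·1191 + 51.81·267 + 56.85·620 = 84071.52.
Real growth = 84071.52/71373.84 − 1 = 0.1779.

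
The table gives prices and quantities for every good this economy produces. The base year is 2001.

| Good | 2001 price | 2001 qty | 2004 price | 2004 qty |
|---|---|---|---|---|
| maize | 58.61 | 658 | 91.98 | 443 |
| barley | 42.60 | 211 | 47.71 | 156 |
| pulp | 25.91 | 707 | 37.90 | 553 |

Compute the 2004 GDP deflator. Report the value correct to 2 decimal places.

147.32

Nominal GDP 2004 = 91.98·443 + 47.71·156 + 37.90·553 = 69148.60.
Real GDP 2004 (at 2001 prices) = 58.61·443 + 42.60·156 + 25.91·553 = 46938.06.
Deflator = Nominal/Real × 100 = 69148.60/46938.06 × 100 = 147.319.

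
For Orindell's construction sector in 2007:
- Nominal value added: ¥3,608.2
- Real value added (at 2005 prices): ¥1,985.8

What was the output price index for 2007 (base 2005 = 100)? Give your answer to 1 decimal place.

181.7

output price index = (Nominal / Real) × 100 = 3608.2 / 1985.8 × 100 = 181.70.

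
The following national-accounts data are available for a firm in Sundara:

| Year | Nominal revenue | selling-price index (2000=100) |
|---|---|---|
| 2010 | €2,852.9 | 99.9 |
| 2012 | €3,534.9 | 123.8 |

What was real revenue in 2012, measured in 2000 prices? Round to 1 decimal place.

Real revenue = Nominal / (selling-price index/100) = 3534.9 / 1.238 = 2855.33.

€2,855.3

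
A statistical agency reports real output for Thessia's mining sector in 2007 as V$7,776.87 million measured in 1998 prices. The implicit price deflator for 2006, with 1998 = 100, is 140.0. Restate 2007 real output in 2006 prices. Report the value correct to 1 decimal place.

Real output in 2006 prices = Real output in 1998 prices × (P_2006/P_1998) = 7776.87 × 1.400 = 10887.62.

V$10,887.6 million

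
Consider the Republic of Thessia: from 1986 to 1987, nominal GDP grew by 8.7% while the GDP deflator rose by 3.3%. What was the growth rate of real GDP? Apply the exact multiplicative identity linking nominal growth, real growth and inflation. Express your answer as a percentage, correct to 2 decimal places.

5.23%

(1 + g_nom) = (1 + g_real)(1 + π), so g_real = 1.0870 / 1.0330 − 1 = 0.05227.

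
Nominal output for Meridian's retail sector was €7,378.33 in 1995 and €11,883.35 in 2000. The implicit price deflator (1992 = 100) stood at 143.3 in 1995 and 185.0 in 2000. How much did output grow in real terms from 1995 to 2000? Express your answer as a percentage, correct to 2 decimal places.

Deflate each year: 1995 → 7378.33/1.433 = 5148.87; 2000 → 11883.35/1.850 = 6423.43.
So real output changed by 6423.43/5148.87 − 1 = 0.2475, i.e. 24.75%.

24.75%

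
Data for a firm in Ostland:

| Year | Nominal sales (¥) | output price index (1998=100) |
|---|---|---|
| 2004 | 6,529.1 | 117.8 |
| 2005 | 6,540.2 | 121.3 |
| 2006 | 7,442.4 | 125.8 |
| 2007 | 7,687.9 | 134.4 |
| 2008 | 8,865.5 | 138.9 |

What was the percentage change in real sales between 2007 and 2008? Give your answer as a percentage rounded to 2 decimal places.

11.58%

Real sales 2007 = 7687.9/1.344 = 5720.16.
Real sales 2008 = 8865.5/1.389 = 6382.65.
Change = 6382.65/5720.16 − 1 = 0.1158.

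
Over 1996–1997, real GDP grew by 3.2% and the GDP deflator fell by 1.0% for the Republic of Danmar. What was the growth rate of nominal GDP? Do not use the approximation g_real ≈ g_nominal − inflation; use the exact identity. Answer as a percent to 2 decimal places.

(1 + g_nom) = (1 + g_real)(1 + π) = 1.0320 × 0.9900 = 1.02168.

2.17%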